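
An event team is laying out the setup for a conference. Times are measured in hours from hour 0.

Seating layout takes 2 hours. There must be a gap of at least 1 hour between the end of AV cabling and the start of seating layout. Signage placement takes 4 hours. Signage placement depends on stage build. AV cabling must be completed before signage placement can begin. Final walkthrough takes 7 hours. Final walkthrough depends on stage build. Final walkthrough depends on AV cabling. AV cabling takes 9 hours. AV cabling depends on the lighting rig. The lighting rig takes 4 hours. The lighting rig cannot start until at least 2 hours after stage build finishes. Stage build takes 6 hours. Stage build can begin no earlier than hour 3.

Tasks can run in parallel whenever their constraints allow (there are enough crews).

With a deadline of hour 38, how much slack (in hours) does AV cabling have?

Stage build cannot begin until its own release at hour 3. It runs from hour 3 to 3 + 6 = hour 9.
The lighting rig cannot begin until stage build (finishes hour 9, plus 2-hour gap → hour 11). It runs from hour 11 to 11 + 4 = hour 15.
After the lighting rig (finishes hour 15), AV cabling can start at hour 15 and finishes at hour 24.

Working backward from the deadline:
Seating layout has no dependents, so it just needs to finish by hour 38. Starting by 38 − 2 = hour 36 achieves that.
Signage placement must finish by hour 38; it takes 4 hours, so it must start by 38 − 4 = hour 34.
To finish by hour 38, final walkthrough (duration 7) must start no later than hour 31.
AV cabling must finish in time for seating layout (must start by hour 36, minus 1-hour gap → hour 35); signage placement (must start by hour 34); final walkthrough (must start by hour 31). The tightest is hour 31, so AV cabling must start by 31 − 9 = hour 22.
So AV cabling can start as early as hour 15 and as late as hour 22, giving 22 − 15 = 7 hours of slack.

7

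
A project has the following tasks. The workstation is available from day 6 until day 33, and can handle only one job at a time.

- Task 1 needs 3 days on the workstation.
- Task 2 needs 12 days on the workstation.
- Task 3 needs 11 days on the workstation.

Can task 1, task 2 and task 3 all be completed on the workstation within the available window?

The workstation window is 33 − 6 = 27 days.
Running back to back, the jobs need 3 + 12 + 11 = 26 days on the workstation.
Since 26 ≤ 27, they fit within the window.

Yes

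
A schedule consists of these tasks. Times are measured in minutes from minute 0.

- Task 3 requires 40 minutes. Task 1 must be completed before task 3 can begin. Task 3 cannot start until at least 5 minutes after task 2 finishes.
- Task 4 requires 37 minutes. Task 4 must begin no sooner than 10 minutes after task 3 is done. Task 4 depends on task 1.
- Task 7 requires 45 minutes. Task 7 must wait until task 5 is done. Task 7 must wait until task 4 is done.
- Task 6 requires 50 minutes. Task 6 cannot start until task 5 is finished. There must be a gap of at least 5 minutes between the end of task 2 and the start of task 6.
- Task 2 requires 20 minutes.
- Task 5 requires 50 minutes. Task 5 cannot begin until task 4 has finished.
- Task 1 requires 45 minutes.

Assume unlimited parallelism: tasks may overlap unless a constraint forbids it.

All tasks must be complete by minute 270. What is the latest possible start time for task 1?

38

Task 6 has no dependents, so it just needs to finish by minute 270. Starting by 270 − 50 = minute 220 achieves that.
Task 7 must finish by minute 270; it takes 45 minutes, so it must start by 270 − 45 = minute 225.
Task 5 feeds task 6 (must start by minute 220); task 7 (must start by minute 225). Taking the minimum, task 5 must finish by minute 220 and start by 220 − 50 = minute 170.
Task 4 feeds task 5 (must start by minute 170); task 7 (must start by minute 225). Taking the minimum, task 4 must finish by minute 170 and start by 170 − 37 = minute 133.
Task 3 feeds into task 4 (must start by minute 133, minus 10-minute gap → minute 123); so task 3 must finish by minute 123 and therefore start by minute 83.
Task 1 must finish in time for task 3 (must start by minute 83); task 4 (must start by minute 133). The tightest is minute 83, so task 1 must start by 83 − 45 = minute 38.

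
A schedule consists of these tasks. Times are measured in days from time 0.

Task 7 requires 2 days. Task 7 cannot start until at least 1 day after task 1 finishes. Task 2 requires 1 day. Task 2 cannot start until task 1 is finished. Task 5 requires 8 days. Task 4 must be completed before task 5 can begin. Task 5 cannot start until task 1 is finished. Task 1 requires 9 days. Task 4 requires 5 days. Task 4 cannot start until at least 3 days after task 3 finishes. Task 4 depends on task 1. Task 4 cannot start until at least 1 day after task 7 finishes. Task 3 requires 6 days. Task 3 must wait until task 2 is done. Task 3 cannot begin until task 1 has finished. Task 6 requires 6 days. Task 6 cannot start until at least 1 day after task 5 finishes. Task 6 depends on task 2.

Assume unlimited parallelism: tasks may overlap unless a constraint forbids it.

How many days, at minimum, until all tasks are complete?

Task 1 can start immediately at day 0; it finishes at day 9.
Task 7 waits on task 1 (finishes day 9, plus 1-day gap → day 10), so it starts at day 10 and finishes at 10 + 2 = day 12.
Task 2 waits on task 1 (finishes day 9), so it starts at day 9 and finishes at 9 + 1 = day 10.
Task 3 cannot start until task 2 (finishes day 10); task 1 (finishes day 9). The controlling bound is day 10, so task 3 finishes at 10 + 6 = day 16.
For task 4: task 3 (finishes day 16, plus 3-day gap → day 19); task 1 (finishes day 9); task 7 (finishes day 12, plus 1-day gap → day 13). Taking the maximum gives a start of day 19, and it finishes at 19 + 5 = day 24.
For task 5: task 4 (finishes day 24); task 1 (finishes day 9). Taking the maximum gives a start of day 24, and it finishes at 24 + 8 = day 32.
Task 6 needs all of task 5 (finishes day 32, plus 1-day gap → day 33); task 2 (finishes day 10). That puts its earliest start at day 33; it finishes at 33 + 6 = day 39.
All tasks are finished once the last one completes. Finish times: Task 1 at 9, Task 2 at 10, Task 3 at 16, Task 4 at 24, Task 5 at 32, Task 6 at 39, Task 7 at 12. The latest is day 39.

39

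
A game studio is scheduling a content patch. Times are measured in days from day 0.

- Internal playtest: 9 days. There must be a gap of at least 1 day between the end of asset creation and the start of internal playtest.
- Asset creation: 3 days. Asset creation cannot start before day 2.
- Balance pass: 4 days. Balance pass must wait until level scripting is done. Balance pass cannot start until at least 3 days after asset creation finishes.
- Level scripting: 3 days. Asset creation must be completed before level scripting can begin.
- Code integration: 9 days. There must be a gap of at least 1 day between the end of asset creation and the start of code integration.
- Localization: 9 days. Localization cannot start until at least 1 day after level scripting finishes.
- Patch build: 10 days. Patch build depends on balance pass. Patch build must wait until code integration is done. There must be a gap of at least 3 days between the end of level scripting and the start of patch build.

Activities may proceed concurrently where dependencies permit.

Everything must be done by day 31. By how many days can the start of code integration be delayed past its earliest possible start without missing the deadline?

6

Asset creation cannot begin until its own release at day 2. It runs from day 2 to 2 + 3 = day 5.
After asset creation (finishes day 5, plus 1-day gap → day 6), code integration can start at day 6 and finishes at day 15.

Working backward from the deadline:
Nothing follows patch build; the deadline of day 31 is its only limit. It must start by 31 − 10 = day 21.
Code integration feeds into patch build (must start by day 21); so code integration must finish by day 21 and therefore start by day 12.
So code integration can start as early as day 6 and as late as day 12, giving 12 − 6 = 6 days of slack.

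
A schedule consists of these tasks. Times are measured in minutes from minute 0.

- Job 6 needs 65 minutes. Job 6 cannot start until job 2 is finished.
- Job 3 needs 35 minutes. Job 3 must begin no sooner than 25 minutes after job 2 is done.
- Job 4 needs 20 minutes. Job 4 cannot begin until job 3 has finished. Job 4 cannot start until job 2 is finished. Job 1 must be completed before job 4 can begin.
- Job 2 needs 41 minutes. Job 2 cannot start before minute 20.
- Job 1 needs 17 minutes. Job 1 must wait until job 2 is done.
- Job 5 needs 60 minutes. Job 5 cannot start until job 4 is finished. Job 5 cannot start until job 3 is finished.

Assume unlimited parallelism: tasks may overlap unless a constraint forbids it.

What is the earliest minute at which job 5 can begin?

141

Job 2 cannot begin until its own release at minute 20. It runs from minute 20 to 20 + 41 = minute 61.
Job 3 cannot begin until job 2 (finishes minute 61, plus 25-minute gap → minute 86). It runs from minute 86 to 86 + 35 = minute 121.
Job 1 waits on job 2 (finishes minute 61), so it starts at minute 61 and finishes at 61 + 17 = minute 78.
Job 4 cannot start until job 3 (finishes minute 121); job 2 (finishes minute 61); job 1 (finishes minute 78). The controlling bound is minute 121, so job 4 finishes at 121 + 20 = minute 141.
Job 5 waits on job 4 (finishes minute 141); job 3 (finishes minute 121). The latest of these is minute 141, which is the earliest job 5 can start.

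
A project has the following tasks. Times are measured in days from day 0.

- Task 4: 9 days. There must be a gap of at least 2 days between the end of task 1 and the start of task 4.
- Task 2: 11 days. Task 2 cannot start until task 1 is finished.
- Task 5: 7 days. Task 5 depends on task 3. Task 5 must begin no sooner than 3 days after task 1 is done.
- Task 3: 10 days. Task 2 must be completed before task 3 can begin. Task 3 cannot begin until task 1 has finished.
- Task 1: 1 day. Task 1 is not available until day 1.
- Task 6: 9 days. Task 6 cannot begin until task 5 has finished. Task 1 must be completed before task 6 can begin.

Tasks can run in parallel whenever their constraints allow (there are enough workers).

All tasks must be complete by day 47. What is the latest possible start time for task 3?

21

Task 6 has no dependents, so it just needs to finish by day 47. Starting by 47 − 9 = day 38 achieves that.
Task 5 feeds into task 6 (must start by day 38); so task 5 must finish by day 38 and therefore start by day 31.
Task 3 must finish before task 5 (must start by day 31). With a 10-day duration, task 3 must start by 31 − 10 = day 21.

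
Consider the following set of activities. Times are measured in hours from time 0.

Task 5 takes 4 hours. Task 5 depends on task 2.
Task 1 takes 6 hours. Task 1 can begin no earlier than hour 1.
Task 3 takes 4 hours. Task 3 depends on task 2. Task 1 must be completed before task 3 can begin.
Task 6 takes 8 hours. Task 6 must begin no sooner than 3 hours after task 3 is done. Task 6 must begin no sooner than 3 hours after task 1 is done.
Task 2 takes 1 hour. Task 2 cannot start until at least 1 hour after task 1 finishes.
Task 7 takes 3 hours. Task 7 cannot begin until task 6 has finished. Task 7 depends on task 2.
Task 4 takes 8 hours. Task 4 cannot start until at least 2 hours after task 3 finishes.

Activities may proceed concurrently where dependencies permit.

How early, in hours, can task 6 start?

16

Task 1 waits on its own release at hour 1, so it starts at hour 1 and finishes at 1 + 6 = hour 7.
Task 2 cannot begin until task 1 (finishes hour 7, plus 1-hour gap → hour 8). It runs from hour 8 to 8 + 1 = hour 9.
For task 3: task 2 (finishes hour 9); task 1 (finishes hour 7). Taking the maximum gives a start of hour 9, and it finishes at 9 + 4 = hour 13.
Task 6 waits on task 3 (finishes hour 13, plus 3-hour gap → hour 16); task 1 (finishes hour 7, plus 3-hour gap → hour 10). The latest of these is hour 16, which is the earliest task 6 can start.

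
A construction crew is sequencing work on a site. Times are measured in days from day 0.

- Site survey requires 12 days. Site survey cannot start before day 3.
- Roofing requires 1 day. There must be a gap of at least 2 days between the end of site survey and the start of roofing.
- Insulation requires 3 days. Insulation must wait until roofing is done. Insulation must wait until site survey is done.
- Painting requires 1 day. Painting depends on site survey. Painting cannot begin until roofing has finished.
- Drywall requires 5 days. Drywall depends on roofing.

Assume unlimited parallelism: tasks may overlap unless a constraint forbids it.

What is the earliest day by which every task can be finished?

23

Site survey waits on its own release at day 3, so it starts at day 3 and finishes at 3 + 12 = day 15.
After site survey (finishes day 15, plus 2-day gap → day 17), roofing can start at day 17 and finishes at day 18.
Painting has to wait for site survey (finishes day 15); roofing (finishes day 18). The latest of these is day 18, so painting runs day 18 to 18 + 1 = day 19.
After roofing (finishes day 18), drywall can start at day 18 and finishes at day 23.
Insulation has to wait for roofing (finishes day 18); site survey (finishes day 15). The latest of these is day 18, so insulation runs day 18 to 18 + 3 = day 21.
All tasks are finished once the last one completes. Finish times: Site survey at 15, Roofing at 18, Insulation at 21, Drywall at 23, Painting at 19. The latest is day 23.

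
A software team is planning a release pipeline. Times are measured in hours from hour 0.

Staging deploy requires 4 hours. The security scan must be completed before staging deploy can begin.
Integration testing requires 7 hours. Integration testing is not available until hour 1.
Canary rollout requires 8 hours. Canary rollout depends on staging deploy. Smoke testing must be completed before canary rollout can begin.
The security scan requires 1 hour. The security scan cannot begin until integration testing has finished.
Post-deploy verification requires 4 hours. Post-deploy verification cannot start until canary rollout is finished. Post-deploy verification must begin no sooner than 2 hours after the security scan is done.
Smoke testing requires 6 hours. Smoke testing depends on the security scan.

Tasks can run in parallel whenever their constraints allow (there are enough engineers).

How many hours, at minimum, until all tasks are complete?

27

After its own release at hour 1, integration testing can start at hour 1 and finishes at hour 8.
After integration testing (finishes hour 8), the security scan can start at hour 8 and finishes at hour 9.
Smoke testing cannot begin until the security scan (finishes hour 9). It runs from hour 9 to 9 + 6 = hour 15.
Staging deploy waits on the security scan (finishes hour 9), so it starts at hour 9 and finishes at 9 + 4 = hour 13.
For canary rollout: staging deploy (finishes hour 13); smoke testing (finishes hour 15). Taking the maximum gives a start of hour 15, and it finishes at 15 + 8 = hour 23.
Post-deploy verification needs all of canary rollout (finishes hour 23); the security scan (finishes hour 9, plus 2-hour gap → hour 11). That puts its earliest start at hour 23; it finishes at 23 + 4 = hour 27.
All tasks are finished once the last one completes. Finish times: Integration testing at 8, The security scan at 9, Staging deploy at 13, Smoke testing at 15, Canary rollout at 23, Post-deploy verification at 27. The latest is hour 27.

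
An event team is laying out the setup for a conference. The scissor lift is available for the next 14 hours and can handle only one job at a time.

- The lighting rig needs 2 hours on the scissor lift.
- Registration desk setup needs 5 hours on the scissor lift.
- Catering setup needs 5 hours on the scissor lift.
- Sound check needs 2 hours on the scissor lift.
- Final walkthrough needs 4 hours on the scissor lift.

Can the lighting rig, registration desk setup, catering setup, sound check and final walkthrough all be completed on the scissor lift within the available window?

Running back to back, the jobs need 2 + 5 + 5 + 2 + 4 = 18 hours on the scissor lift.
Since 18 > 14, they cannot all fit.

No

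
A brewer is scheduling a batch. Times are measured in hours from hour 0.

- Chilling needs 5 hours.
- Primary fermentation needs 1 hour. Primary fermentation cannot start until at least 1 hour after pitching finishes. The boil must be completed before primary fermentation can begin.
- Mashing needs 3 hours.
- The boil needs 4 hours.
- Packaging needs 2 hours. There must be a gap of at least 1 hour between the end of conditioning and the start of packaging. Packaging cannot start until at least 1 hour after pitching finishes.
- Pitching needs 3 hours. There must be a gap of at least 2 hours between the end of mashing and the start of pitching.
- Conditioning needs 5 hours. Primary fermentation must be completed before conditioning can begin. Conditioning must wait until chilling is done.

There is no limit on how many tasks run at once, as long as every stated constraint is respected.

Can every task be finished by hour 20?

Yes

Chilling can start immediately at hour 0; it finishes at hour 5.
The boil can start immediately at hour 0; it finishes at hour 4.
Mashing has no prerequisites, so it starts at hour 0 and finishes at hour 3.
Pitching waits on mashing (finishes hour 3, plus 2-hour gap → hour 5), so it starts at hour 5 and finishes at 5 + 3 = hour 8.
Primary fermentation cannot start until pitching (finishes hour 8, plus 1-hour gap → hour 9); the boil (finishes hour 4). The controlling bound is hour 9, so primary fermentation finishes at 9 + 1 = hour 10.
Conditioning needs all of primary fermentation (finishes hour 10); chilling (finishes hour 5). That puts its earliest start at hour 10; it finishes at 10 + 5 = hour 15.
Packaging needs all of conditioning (finishes hour 15, plus 1-hour gap → hour 16); pitching (finishes hour 8, plus 1-hour gap → hour 9). That puts its earliest start at hour 16; it finishes at 16 + 2 = hour 18.
Every task is finished by hour 18, which is no later than the deadline of 20, so the schedule is feasible.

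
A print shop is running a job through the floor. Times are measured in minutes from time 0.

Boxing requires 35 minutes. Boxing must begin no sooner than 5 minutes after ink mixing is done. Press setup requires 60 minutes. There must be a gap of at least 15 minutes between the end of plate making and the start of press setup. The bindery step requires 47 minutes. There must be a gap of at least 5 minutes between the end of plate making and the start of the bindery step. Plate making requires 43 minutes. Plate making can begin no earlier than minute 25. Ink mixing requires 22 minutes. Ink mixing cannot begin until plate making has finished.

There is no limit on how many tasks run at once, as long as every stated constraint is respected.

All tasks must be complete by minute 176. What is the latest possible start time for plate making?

Boxing must finish by minute 176; it takes 35 minutes, so it must start by 176 − 35 = minute 141.
Ink mixing feeds into boxing (must start by minute 141, minus 5-minute gap → minute 136); so ink mixing must finish by minute 136 and therefore start by minute 114.
Press setup must finish by minute 176; it takes 60 minutes, so it must start by 176 − 60 = minute 116.
To finish by minute 176, the bindery step (duration 47) must start no later than minute 129.
For plate making: ink mixing (must start by minute 114); press setup (must start by minute 116, minus 15-minute gap → minute 101); the bindery step (must start by minute 129, minus 5-minute gap → minute 124). The most restrictive is minute 101; with a 43-minute duration, plate making must start by minute 58.

58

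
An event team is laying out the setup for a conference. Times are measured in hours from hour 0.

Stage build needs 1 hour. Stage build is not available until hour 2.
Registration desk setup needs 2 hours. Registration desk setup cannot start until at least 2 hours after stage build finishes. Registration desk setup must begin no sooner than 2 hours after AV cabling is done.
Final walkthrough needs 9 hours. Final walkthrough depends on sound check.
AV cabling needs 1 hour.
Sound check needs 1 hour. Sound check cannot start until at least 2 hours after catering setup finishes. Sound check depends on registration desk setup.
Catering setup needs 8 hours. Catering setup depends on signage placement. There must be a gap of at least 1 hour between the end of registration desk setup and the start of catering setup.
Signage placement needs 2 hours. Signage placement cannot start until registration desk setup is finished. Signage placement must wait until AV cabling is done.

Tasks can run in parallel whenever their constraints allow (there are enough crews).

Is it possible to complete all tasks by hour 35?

AV cabling can start immediately at hour 0; it finishes at hour 1.
After its own release at hour 2, stage build can start at hour 2 and finishes at hour 3.
Registration desk setup cannot start until stage build (finishes hour 3, plus 2-hour gap → hour 5); AV cabling (finishes hour 1, plus 2-hour gap → hour 3). The controlling bound is hour 5, so registration desk setup finishes at 5 + 2 = hour 7.
Signage placement needs all of registration desk setup (finishes hour 7); AV cabling (finishes hour 1). That puts its earliest start at hour 7; it finishes at 7 + 2 = hour 9.
Catering setup has to wait for signage placement (finishes hour 9); registration desk setup (finishes hour 7, plus 1-hour gap → hour 8). The latest of these is hour 9, so catering setup runs hour 9 to 9 + 8 = hour 17.
Sound check needs all of catering setup (finishes hour 17, plus 2-hour gap → hour 19); registration desk setup (finishes hour 7). That puts its earliest start at hour 19; it finishes at 19 + 1 = hour 20.
Final walkthrough cannot begin until sound check (finishes hour 20). It runs from hour 20 to 20 + 9 = hour 29.
Every task is finished by hour 29, which is no later than the deadline of 35, so the schedule is feasible.

Yes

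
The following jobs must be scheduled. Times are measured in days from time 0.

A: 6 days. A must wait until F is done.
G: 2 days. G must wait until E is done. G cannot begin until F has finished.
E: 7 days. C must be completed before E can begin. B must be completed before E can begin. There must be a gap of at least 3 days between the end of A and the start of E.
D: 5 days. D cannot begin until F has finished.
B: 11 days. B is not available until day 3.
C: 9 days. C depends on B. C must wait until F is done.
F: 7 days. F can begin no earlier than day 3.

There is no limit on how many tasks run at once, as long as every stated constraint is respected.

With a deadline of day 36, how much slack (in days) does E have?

F cannot begin until its own release at day 3. It runs from day 3 to 3 + 7 = day 10.
A waits on F (finishes day 10), so it starts at day 10 and finishes at 10 + 6 = day 16.
B waits on its own release at day 3, so it starts at day 3 and finishes at 3 + 11 = day 14.
For C: B (finishes day 14); F (finishes day 10). Taking the maximum gives a start of day 14, and it finishes at 14 + 9 = day 23.
E has to wait for C (finishes day 23); B (finishes day 14); A (finishes day 16, plus 3-day gap → day 19). The latest of these is day 23, so E runs day 23 to 23 + 7 = day 30.

Working backward from the deadline:
To finish by day 36, G (duration 2) must start no later than day 34.
E feeds into G (must start by day 34); so E must finish by day 34 and therefore start by day 27.
So E can start as early as day 23 and as late as day 27, giving 27 − 23 = 4 days of slack.

4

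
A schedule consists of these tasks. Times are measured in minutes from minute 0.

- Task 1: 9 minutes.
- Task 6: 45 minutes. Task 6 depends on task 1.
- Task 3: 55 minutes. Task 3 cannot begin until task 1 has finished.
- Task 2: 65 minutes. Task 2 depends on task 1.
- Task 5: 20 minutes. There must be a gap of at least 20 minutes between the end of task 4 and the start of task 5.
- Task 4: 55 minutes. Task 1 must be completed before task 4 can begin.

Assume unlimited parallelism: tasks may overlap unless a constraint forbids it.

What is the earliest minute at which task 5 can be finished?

104

Nothing blocks task 1, so it runs from minute 0 to minute 9.
Task 4 waits on task 1 (finishes minute 9), so it starts at minute 9 and finishes at 9 + 55 = minute 64.
Task 5 waits on task 4 (finishes minute 64, plus 20-minute gap → minute 84), so it starts at minute 84 and finishes at 84 + 20 = minute 104.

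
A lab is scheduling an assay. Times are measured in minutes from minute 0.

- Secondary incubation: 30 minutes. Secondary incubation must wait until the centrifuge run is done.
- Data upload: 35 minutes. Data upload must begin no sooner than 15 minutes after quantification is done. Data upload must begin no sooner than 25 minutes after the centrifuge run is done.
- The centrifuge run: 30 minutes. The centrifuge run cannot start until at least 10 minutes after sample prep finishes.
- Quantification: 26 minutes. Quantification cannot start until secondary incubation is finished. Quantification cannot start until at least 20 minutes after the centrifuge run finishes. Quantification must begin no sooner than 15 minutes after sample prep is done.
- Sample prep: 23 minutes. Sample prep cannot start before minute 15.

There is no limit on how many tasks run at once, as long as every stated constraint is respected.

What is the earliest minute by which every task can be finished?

184

Sample prep waits on its own release at minute 15, so it starts at minute 15 and finishes at 15 + 23 = minute 38.
The centrifuge run waits on sample prep (finishes minute 38, plus 10-minute gap → minute 48), so it starts at minute 48 and finishes at 48 + 30 = minute 78.
Secondary incubation waits on the centrifuge run (finishes minute 78), so it starts at minute 78 and finishes at 78 + 30 = minute 108.
For quantification: secondary incubation (finishes minute 108); the centrifuge run (finishes minute 78, plus 20-minute gap → minute 98); sample prep (finishes minute 38, plus 15-minute gap → minute 53). Taking the maximum gives a start of minute 108, and it finishes at 108 + 26 = minute 134.
For data upload: quantification (finishes minute 134, plus 15-minute gap → minute 149); the centrifuge run (finishes minute 78, plus 25-minute gap → minute 103). Taking the maximum gives a start of minute 149, and it finishes at 149 + 35 = minute 184.
All tasks are finished once the last one completes. Finish times: Sample prep at 38, The centrifuge run at 78, Secondary incubation at 108, Quantification at 134, Data upload at 184. The latest is minute 184.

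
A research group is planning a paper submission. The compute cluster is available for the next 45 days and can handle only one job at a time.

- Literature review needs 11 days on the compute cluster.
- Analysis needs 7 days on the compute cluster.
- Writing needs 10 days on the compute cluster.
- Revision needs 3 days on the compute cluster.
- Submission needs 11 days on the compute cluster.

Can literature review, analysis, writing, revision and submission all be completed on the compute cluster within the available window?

Running back to back, the jobs need 11 + 7 + 10 + 3 + 11 = 42 days on the compute cluster.
Since 42 ≤ 45, they fit within the window.

Yes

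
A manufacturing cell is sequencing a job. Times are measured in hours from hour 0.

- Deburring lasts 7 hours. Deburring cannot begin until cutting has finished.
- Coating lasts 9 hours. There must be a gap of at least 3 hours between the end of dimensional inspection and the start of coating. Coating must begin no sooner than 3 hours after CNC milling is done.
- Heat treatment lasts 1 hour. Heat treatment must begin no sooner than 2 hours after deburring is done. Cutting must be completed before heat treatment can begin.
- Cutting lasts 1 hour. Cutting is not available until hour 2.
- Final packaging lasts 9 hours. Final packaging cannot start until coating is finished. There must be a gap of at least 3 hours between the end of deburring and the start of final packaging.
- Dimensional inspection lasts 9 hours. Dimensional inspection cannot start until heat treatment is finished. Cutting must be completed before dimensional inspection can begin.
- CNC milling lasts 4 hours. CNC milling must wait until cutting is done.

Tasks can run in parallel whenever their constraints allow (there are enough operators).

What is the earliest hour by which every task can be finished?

Cutting cannot begin until its own release at hour 2. It runs from hour 2 to 2 + 1 = hour 3.
After cutting (finishes hour 3), CNC milling can start at hour 3 and finishes at hour 7.
Deburring cannot begin until cutting (finishes hour 3). It runs from hour 3 to 3 + 7 = hour 10.
Heat treatment has to wait for deburring (finishes hour 10, plus 2-hour gap → hour 12); cutting (finishes hour 3). The latest of these is hour 12, so heat treatment runs hour 12 to 12 + 1 = hour 13.
Dimensional inspection needs all of heat treatment (finishes hour 13); cutting (finishes hour 3). That puts its earliest start at hour 13; it finishes at 13 + 9 = hour 22.
Coating has to wait for dimensional inspection (finishes hour 22, plus 3-hour gap → hour 25); CNC milling (finishes hour 7, plus 3-hour gap → hour 10). The latest of these is hour 25, so coating runs hour 25 to 25 + 9 = hour 34.
Final packaging cannot start until coating (finishes hour 34); deburring (finishes hour 10, plus 3-hour gap → hour 13). The controlling bound is hour 34, so final packaging finishes at 34 + 9 = hour 43.
All tasks are finished once the last one completes. Finish times: Cutting at 3, Deburring at 10, CNC milling at 7, Heat treatment at 13, Dimensional inspection at 22, Coating at 34, Final packaging at 43. The latest is hour 43.

43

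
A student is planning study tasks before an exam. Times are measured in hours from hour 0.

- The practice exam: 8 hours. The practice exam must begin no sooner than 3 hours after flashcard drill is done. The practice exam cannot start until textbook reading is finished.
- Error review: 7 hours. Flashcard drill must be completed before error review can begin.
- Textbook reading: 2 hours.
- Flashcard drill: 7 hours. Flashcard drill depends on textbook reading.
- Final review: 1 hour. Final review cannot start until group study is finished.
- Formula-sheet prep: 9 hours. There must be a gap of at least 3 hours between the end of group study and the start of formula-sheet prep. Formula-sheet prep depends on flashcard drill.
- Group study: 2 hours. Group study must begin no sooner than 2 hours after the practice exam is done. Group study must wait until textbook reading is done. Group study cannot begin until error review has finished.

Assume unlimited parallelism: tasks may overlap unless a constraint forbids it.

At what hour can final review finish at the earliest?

25

Nothing blocks textbook reading, so it runs from hour 0 to hour 2.
Flashcard drill cannot begin until textbook reading (finishes hour 2). It runs from hour 2 to 2 + 7 = hour 9.
Error review waits on flashcard drill (finishes hour 9), so it starts at hour 9 and finishes at 9 + 7 = hour 16.
The practice exam cannot start until flashcard drill (finishes hour 9, plus 3-hour gap → hour 12); textbook reading (finishes hour 2). The controlling bound is hour 12, so the practice exam finishes at 12 + 8 = hour 20.
For group study: the practice exam (finishes hour 20, plus 2-hour gap → hour 22); textbook reading (finishes hour 2); error review (finishes hour 16). Taking the maximum gives a start of hour 22, and it finishes at 22 + 2 = hour 24.
After group study (finishes hour 24), final review can start at hour 24 and finishes at hour 25.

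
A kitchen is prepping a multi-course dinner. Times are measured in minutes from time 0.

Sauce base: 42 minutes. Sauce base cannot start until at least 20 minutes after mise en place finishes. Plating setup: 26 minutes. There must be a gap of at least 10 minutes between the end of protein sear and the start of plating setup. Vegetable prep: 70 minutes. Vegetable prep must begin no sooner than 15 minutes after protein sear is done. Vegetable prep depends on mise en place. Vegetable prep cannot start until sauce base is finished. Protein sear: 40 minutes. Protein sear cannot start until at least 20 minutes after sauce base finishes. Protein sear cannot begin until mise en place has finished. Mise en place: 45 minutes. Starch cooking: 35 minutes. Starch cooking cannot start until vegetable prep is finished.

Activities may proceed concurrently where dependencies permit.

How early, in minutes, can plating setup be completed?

203

Mise en place has no prerequisites, so it starts at minute 0 and finishes at minute 45.
Sauce base waits on mise en place (finishes minute 45, plus 20-minute gap → minute 65), so it starts at minute 65 and finishes at 65 + 42 = minute 107.
Protein sear has to wait for sauce base (finishes minute 107, plus 20-minute gap → minute 127); mise en place (finishes minute 45). The latest of these is minute 127, so protein sear runs minute 127 to 127 + 40 = minute 167.
Plating setup waits on protein sear (finishes minute 167, plus 10-minute gap → minute 177), so it starts at minute 177 and finishes at 177 + 26 = minute 203.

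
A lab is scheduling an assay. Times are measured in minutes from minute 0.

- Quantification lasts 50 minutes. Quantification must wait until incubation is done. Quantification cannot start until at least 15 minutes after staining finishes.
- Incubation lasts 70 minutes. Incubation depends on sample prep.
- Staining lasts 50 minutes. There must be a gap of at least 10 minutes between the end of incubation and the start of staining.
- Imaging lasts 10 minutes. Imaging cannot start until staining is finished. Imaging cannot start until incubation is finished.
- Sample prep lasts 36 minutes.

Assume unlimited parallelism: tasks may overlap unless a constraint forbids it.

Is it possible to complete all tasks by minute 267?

Yes

Sample prep has no prerequisites, so it starts at minute 0 and finishes at minute 36.
After sample prep (finishes minute 36), incubation can start at minute 36 and finishes at minute 106.
After incubation (finishes minute 106, plus 10-minute gap → minute 116), staining can start at minute 116 and finishes at minute 166.
Quantification cannot start until incubation (finishes minute 106); staining (finishes minute 166, plus 15-minute gap → minute 181). The controlling bound is minute 181, so quantification finishes at 181 + 50 = minute 231.
Imaging needs all of staining (finishes minute 166); incubation (finishes minute 106). That puts its earliest start at minute 166; it finishes at 166 + 10 = minute 176.
Every task is finished by minute 231, which is no later than the deadline of 267, so the schedule is feasible.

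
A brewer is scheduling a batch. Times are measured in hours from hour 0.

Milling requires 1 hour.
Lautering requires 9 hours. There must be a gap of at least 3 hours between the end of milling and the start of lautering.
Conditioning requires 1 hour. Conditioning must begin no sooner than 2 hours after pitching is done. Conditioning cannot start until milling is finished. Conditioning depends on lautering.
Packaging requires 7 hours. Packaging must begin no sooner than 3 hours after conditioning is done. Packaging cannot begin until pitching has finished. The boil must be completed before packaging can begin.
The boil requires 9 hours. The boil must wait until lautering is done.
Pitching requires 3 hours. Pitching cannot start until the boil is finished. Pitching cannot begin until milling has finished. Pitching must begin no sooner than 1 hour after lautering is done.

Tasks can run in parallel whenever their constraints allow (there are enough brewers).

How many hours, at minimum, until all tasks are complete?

38

Milling has no prerequisites, so it starts at hour 0 and finishes at hour 1.
Lautering cannot begin until milling (finishes hour 1, plus 3-hour gap → hour 4). It runs from hour 4 to 4 + 9 = hour 13.
After lautering (finishes hour 13), the boil can start at hour 13 and finishes at hour 22.
Pitching has to wait for the boil (finishes hour 22); milling (finishes hour 1); lautering (finishes hour 13, plus 1-hour gap → hour 14). The latest of these is hour 22, so pitching runs hour 22 to 22 + 3 = hour 25.
Conditioning cannot start until pitching (finishes hour 25, plus 2-hour gap → hour 27); milling (finishes hour 1); lautering (finishes hour 13). The controlling bound is hour 27, so conditioning finishes at 27 + 1 = hour 28.
Packaging has to wait for conditioning (finishes hour 28, plus 3-hour gap → hour 31); pitching (finishes hour 25); the boil (finishes hour 22). The latest of these is hour 31, so packaging runs hour 31 to 31 + 7 = hour 38.
All tasks are finished once the last one completes. Finish times: Milling at 1, Lautering at 13, The boil at 22, Pitching at 25, Conditioning at 28, Packaging at 38. The latest is hour 38.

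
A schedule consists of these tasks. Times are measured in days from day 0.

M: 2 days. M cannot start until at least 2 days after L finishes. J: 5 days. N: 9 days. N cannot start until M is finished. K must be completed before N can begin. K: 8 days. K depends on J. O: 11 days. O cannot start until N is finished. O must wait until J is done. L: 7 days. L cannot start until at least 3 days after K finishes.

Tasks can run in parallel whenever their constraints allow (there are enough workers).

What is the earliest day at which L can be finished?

J can start immediately at day 0; it finishes at day 5.
K waits on J (finishes day 5), so it starts at day 5 and finishes at 5 + 8 = day 13.
L waits on K (finishes day 13, plus 3-day gap → day 16), so it starts at day 16 and finishes at 16 + 7 = day 23.

23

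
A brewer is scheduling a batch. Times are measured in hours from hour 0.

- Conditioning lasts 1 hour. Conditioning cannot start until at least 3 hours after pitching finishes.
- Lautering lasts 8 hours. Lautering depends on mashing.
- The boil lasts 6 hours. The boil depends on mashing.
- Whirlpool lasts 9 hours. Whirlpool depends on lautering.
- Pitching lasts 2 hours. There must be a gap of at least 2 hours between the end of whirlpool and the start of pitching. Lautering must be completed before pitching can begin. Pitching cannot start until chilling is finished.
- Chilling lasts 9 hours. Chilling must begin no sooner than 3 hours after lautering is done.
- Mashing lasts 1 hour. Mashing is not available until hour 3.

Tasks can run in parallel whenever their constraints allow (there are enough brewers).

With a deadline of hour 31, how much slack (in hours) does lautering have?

Mashing cannot begin until its own release at hour 3. It runs from hour 3 to 3 + 1 = hour 4.
Lautering cannot begin until mashing (finishes hour 4). It runs from hour 4 to 4 + 8 = hour 12.

Working backward from the deadline:
Conditioning has no dependents, so it just needs to finish by hour 31. Starting by 31 − 1 = hour 30 achieves that.
Pitching must finish before conditioning (must start by hour 30, minus 3-hour gap → hour 27). With a 2-hour duration, pitching must start by 27 − 2 = hour 25.
Whirlpool has to be done before pitching (must start by hour 25, minus 2-hour gap → hour 23). That means finishing by hour 23, i.e. starting by 23 − 9 = hour 14.
Chilling must finish before pitching (must start by hour 25). With a 9-hour duration, chilling must start by 25 − 9 = hour 16.
Lautering must finish in time for whirlpool (must start by hour 14); chilling (must start by hour 16, minus 3-hour gap → hour 13); pitching (must start by hour 25). The tightest is hour 13, so lautering must start by 13 − 8 = hour 5.
So lautering can start as early as hour 4 and as late as hour 5, giving 5 − 4 = 1 hour of slack.

1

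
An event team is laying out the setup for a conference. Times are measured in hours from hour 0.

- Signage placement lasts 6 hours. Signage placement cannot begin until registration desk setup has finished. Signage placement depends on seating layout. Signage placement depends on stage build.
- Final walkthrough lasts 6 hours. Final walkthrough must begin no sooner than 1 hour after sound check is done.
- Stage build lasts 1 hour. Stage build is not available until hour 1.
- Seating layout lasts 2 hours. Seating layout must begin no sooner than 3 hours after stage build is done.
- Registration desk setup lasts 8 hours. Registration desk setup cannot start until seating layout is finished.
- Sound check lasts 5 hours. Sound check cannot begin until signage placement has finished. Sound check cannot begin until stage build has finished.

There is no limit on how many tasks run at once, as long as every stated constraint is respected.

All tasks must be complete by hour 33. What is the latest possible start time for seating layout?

5

To finish by hour 33, final walkthrough (duration 6) must start no later than hour 27.
Since final walkthrough (must start by hour 27, minus 1-hour gap → hour 26) depends on it, sound check must finish by hour 26. Backing off its 5-hour duration gives a latest start of hour 21.
Signage placement must finish before sound check (must start by hour 21). With a 6-hour duration, signage placement must start by 21 − 6 = hour 15.
Registration desk setup feeds into signage placement (must start by hour 15); so registration desk setup must finish by hour 15 and therefore start by hour 7.
Seating layout must finish in time for registration desk setup (must start by hour 7); signage placement (must start by hour 15). The tightest is hour 7, so seating layout must start by 7 − 2 = hour 5.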